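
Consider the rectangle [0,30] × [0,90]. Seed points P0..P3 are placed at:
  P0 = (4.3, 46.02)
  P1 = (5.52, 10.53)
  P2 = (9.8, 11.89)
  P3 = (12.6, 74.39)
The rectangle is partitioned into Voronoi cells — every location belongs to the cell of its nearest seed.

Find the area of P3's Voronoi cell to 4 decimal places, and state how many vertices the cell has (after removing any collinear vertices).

1. box [0,30]×[0,90]: [(0, 0) (30, 0) (30, 90) (0, 90)]
2. ⊥bis P3·P0 via (8.45,60.205): [(0, 62.6772) (30, 53.9003) (30, 90) (0, 90)]  |A|=951.3385
3. ⊥bis P3·P1 via (9.06,42.46): [(0, 62.6772) (30, 53.9003) (30, 90) (0, 90)]  |A|=951.3385
4. ⊥bis P3·P2 via (11.2,43.14): [(0, 62.6772) (30, 53.9003) (30, 90) (0, 90)]  |A|=951.3385
5. canonical 4-gon: [(0, 62.6772) (30, 53.9003) (30, 90) (0, 90)]
6. shoelace: 951.3385

Area of P3's cell: 951.3385 (4 vertices)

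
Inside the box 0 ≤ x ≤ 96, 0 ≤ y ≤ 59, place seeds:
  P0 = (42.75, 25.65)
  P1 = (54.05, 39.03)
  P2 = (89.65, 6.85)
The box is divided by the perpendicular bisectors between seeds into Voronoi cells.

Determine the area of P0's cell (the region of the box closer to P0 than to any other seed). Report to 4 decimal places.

1. box [0,96]×[0,59]: [(0, 0) (96, 0) (96, 59) (0, 59)]
2. ⊥bis P0·P1 via (48.4,32.34): [(0, 0) (86.6928, 0) (16.8327, 59) (0, 59)]  |A|=3054.0029
3. ⊥bis P0·P2 via (66.2,16.25): [(0, 0) (59.6861, 0) (66.5166, 17.0398) (16.8327, 59) (0, 59)]  |A|=2823.9091
4. canonical 5-gon: [(0, 0) (59.6861, 0) (66.5166, 17.0398) (16.8327, 59) (0, 59)]
5. shoelace: 2823.9091

Area of P0's cell: 2823.9091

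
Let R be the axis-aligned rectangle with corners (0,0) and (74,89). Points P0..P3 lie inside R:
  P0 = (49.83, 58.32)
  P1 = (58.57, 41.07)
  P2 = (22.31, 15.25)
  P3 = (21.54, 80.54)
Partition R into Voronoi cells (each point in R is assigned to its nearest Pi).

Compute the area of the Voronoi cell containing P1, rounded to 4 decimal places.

Area of P1's cell: 1492.2725

1. box [0,74]×[0,89]: [(0, 0) (74, 0) (74, 89) (0, 89)]
2. ⊥bis P1·P0 via (54.2,49.695): [(0, 22.2337) (0, 0) (74, 0) (74, 59.727)]  |A|=3032.5447
3. ⊥bis P1·P2 via (40.44,28.16): [(32.8193, 38.8621) (60.4922, 0) (74, 0) (74, 59.727)]  |A|=1492.2725
4. ⊥bis P1·P3 via (40.055,60.805): [(32.8193, 38.8621) (60.4922, 0) (74, 0) (74, 59.727)]  |A|=1492.2725
5. canonical 4-gon: [(32.8193, 38.8621) (60.4922, 0) (74, 0) (74, 59.727)]
6. shoelace: 1492.2725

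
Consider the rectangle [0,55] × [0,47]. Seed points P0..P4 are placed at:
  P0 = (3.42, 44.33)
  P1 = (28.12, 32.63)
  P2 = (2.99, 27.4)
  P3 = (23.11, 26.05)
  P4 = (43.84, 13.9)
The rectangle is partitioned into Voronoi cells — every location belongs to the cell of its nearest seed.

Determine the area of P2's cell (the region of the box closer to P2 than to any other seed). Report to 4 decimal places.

1. box [0,55]×[0,47]: [(0, 0) (55, 0) (55, 47) (0, 47)]
2. ⊥bis P2·P0 via (3.205,35.865): [(0, 35.9464) (0, 0) (55, 0) (55, 34.5495)]  |A|=1938.6366
3. ⊥bis P2·P1 via (15.555,30.015): [(14.3967, 35.5807) (0, 35.9464) (0, 0) (21.8017, 0)]  |A|=646.6138
4. ⊥bis P2·P3 via (13.05,26.725): [(13.6455, 35.5998) (0, 35.9464) (0, 0) (11.2568, 0)]  |A|=445.6234
5. ⊥bis P2·P4 via (23.415,20.65): [(13.6455, 35.5998) (0, 35.9464) (0, 0) (11.2568, 0)]  |A|=445.6234
6. canonical 4-gon: [(13.6455, 35.5998) (0, 35.9464) (0, 0) (11.2568, 0)]
7. shoelace: 445.6234

Area of P2's cell: 445.6234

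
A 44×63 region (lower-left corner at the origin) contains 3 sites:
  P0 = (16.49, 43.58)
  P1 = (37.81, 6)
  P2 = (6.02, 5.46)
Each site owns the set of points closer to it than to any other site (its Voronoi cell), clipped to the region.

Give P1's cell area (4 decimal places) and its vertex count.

Area of P1's cell: 622.1502 (4 vertices)

1. box [0,44]×[0,63]: [(0, 0) (44, 0) (44, 63) (0, 63)]
2. ⊥bis P1·P0 via (27.15,24.79): [(0, 9.3872) (0, 0) (44, 0) (44, 34.3494)]  |A|=962.2046
3. ⊥bis P1·P2 via (21.915,5.73): [(21.6443, 21.6665) (22.0123, 0) (44, 0) (44, 34.3494)]  |A|=622.1502
4. canonical 4-gon: [(21.6443, 21.6665) (22.0123, 0) (44, 0) (44, 34.3494)]
5. shoelace: 622.1502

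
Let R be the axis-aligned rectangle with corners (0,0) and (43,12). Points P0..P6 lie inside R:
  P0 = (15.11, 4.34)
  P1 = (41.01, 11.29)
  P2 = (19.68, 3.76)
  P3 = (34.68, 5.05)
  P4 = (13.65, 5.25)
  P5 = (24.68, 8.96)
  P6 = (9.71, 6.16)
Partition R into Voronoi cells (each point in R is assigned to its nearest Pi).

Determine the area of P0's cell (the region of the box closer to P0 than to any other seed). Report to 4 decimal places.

1. box [0,43]×[0,12]: [(0, 0) (43, 0) (43, 12) (0, 12)]
2. ⊥bis P0·P1 via (28.06,7.815): [(0, 0) (30.1571, 0) (26.937, 12) (0, 12)]  |A|=342.5644
3. ⊥bis P0·P2 via (17.395,4.05): [(0, 0) (16.881, 0) (18.404, 12) (0, 12)]  |A|=211.7098
4. ⊥bis P0·P3 via (24.895,4.695): [(0, 0) (16.881, 0) (18.404, 12) (0, 12)]  |A|=211.7098
5. ⊥bis P0·P4 via (14.38,4.795): [(11.3913, 0) (16.881, 0) (18.2846, 11.0595)]  |A|=30.3566
6. ⊥bis P0·P5 via (19.895,6.65): [(17.9925, 10.5909) (11.3913, 0) (16.881, 0) (18.1767, 10.2093)]  |A|=30.2577
7. ⊥bis P0·P6 via (12.41,5.25): [(17.9925, 10.5909) (11.3913, 0) (16.881, 0) (18.1767, 10.2093)]  |A|=30.2577
8. canonical 4-gon: [(17.9925, 10.5909) (11.3913, 0) (16.881, 0) (18.1767, 10.2093)]
9. shoelace: 30.2577

Area of P0's cell: 30.2577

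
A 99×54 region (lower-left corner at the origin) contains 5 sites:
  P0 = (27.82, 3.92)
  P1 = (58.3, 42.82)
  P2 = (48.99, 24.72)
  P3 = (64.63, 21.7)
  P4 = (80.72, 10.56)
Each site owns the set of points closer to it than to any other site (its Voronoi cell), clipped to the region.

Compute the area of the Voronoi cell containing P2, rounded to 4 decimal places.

Area of P2's cell: 1157.0282

1. box [0,99]×[0,54]: [(0, 0) (99, 0) (99, 54) (0, 54)]
2. ⊥bis P2·P0 via (38.405,14.32): [(0, 53.4082) (52.4747, 0) (99, 0) (99, 54) (0, 54)]  |A|=3944.7107
3. ⊥bis P2·P1 via (53.645,33.77): [(0, 53.4082) (52.4747, 0) (99, 0) (99, 10.441) (14.3149, 54) (0, 54)]  |A|=2100.3117
4. ⊥bis P2·P3 via (56.81,23.21): [(0, 53.4082) (52.3523, 0.1246) (58.3789, 31.335) (14.3149, 54) (0, 54)]  |A|=1157.0282
5. ⊥bis P2·P4 via (64.855,17.64): [(0, 53.4082) (52.3523, 0.1246) (58.3789, 31.335) (14.3149, 54) (0, 54)]  |A|=1157.0282
6. canonical 5-gon: [(0, 53.4082) (52.3523, 0.1246) (58.3789, 31.335) (14.3149, 54) (0, 54)]
7. shoelace: 1157.0282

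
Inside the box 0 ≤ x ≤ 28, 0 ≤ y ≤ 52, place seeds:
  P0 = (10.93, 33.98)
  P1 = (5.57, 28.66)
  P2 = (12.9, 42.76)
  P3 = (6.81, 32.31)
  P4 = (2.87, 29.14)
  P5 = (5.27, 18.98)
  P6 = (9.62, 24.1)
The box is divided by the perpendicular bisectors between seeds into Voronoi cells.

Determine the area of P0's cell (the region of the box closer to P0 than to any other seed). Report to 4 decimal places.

Area of P0's cell: 175.6883

1. box [0,28]×[0,52]: [(0, 0) (28, 0) (28, 52) (0, 52)]
2. ⊥bis P0·P1 via (8.25,31.32): [(0, 39.632) (28, 11.4215) (28, 52) (0, 52)]  |A|=741.2505
3. ⊥bis P0·P2 via (11.915,38.37): [(0, 41.0434) (0, 39.632) (28, 11.4215) (28, 34.761)]  |A|=346.5116
4. ⊥bis P0·P3 via (8.87,33.145): [(6.2356, 39.6443) (10.5484, 29.0043) (28, 11.4215) (28, 34.761)]  |A|=308.9116
5. ⊥bis P0·P4 via (6.9,31.56): [(6.2356, 39.6443) (10.5484, 29.0043) (28, 11.4215) (28, 34.761)]  |A|=308.9116
6. ⊥bis P0·P5 via (8.1,26.48): [(6.2356, 39.6443) (10.5484, 29.0043) (16.0201, 23.4915) (28, 18.9711) (28, 34.761)]  |A|=263.6901
7. ⊥bis P0·P6 via (10.275,29.04): [(6.2356, 39.6443) (10.5484, 29.0043) (10.5491, 29.0037) (28, 26.6898) (28, 34.761)]  |A|=175.6883
8. canonical 5-gon: [(6.2356, 39.6443) (10.5484, 29.0043) (10.5491, 29.0037) (28, 26.6898) (28, 34.761)]
9. shoelace: 175.6883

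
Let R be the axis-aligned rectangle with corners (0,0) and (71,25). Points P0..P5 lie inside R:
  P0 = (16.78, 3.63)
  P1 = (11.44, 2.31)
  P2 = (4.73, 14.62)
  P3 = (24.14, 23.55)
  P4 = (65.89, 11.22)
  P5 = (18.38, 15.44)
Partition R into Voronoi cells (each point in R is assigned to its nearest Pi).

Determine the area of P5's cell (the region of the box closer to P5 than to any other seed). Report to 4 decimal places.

Area of P5's cell: 224.6442

1. box [0,71]×[0,25]: [(0, 0) (71, 0) (71, 25) (0, 25)]
2. ⊥bis P5·P0 via (17.58,9.535): [(0, 11.9167) (71, 2.2977) (71, 25) (0, 25)]  |A|=1270.3869
3. ⊥bis P5·P1 via (14.91,8.875): [(0, 16.7558) (12.3107, 10.2489) (71, 2.2977) (71, 25) (0, 25)]  |A|=1240.6003
4. ⊥bis P5·P2 via (11.555,15.03): [(11.8269, 10.5046) (12.3107, 10.2489) (71, 2.2977) (71, 25) (10.9561, 25)]  |A|=1112.4429
5. ⊥bis P5·P3 via (21.26,19.495): [(11.8269, 10.5046) (12.3107, 10.2489) (39.4565, 6.5712) (13.509, 25) (10.9561, 25)]  |A|=224.6442
6. ⊥bis P5·P4 via (42.135,13.33): [(11.8269, 10.5046) (12.3107, 10.2489) (39.4565, 6.5712) (13.509, 25) (10.9561, 25)]  |A|=224.6442
7. canonical 5-gon: [(11.8269, 10.5046) (12.3107, 10.2489) (39.4565, 6.5712) (13.509, 25) (10.9561, 25)]
8. shoelace: 224.6442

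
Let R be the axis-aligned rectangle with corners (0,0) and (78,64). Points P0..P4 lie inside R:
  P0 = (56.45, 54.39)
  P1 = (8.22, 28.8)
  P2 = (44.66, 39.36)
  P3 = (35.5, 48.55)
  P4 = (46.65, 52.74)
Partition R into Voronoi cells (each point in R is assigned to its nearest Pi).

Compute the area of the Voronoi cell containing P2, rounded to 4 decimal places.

Area of P2's cell: 1808.4175

1. box [0,78]×[0,64]: [(0, 0) (78, 0) (78, 64) (0, 64)]
2. ⊥bis P2·P0 via (50.555,46.875): [(0, 0) (78, 0) (78, 25.3463) (28.7239, 64) (0, 64)]  |A|=4039.6478
3. ⊥bis P2·P1 via (26.44,34.08): [(36.3161, 0) (78, 0) (78, 25.3463) (28.7239, 64) (17.7694, 64)]  |A|=2308.9107
4. ⊥bis P2·P3 via (40.08,43.955): [(27.2765, 31.1933) (36.3161, 0) (78, 0) (78, 25.3463) (46.3326, 50.1872)]  |A|=1830.3836
5. ⊥bis P2·P4 via (45.655,46.05): [(42.6328, 46.4995) (27.2765, 31.1933) (36.3161, 0) (78, 0) (78, 25.3463) (52.9992, 44.9577)]  |A|=1808.4175
6. canonical 6-gon: [(42.6328, 46.4995) (27.2765, 31.1933) (36.3161, 0) (78, 0) (78, 25.3463) (52.9992, 44.9577)]
7. shoelace: 1808.4175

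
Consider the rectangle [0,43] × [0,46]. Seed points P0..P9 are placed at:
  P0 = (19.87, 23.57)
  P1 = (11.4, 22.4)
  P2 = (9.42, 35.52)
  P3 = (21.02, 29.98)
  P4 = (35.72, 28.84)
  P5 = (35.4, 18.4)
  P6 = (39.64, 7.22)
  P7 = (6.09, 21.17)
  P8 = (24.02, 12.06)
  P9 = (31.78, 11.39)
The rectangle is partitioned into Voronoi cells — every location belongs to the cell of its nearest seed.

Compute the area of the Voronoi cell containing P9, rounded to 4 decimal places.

1. box [0,43]×[0,46]: [(0, 0) (43, 0) (43, 46) (0, 46)]
2. ⊥bis P9·P0 via (25.825,17.48): [(7.9487, 0) (43, 0) (43, 34.2743)]  |A|=600.6784
3. ⊥bis P9·P1 via (21.59,16.895): [(17.5175, 9.3567) (12.4627, 0) (43, 0) (43, 34.2743)]  |A|=579.5604
4. ⊥bis P9·P2 via (20.6,23.455): [(17.5175, 9.3567) (12.4627, 0) (43, 0) (43, 34.2743)]  |A|=579.5604
5. ⊥bis P9·P3 via (26.4,20.685): [(33.023, 24.5184) (17.5175, 9.3567) (12.4627, 0) (43, 0) (43, 30.2932)]  |A|=559.7007
6. ⊥bis P9·P4 via (33.75,20.115): [(29.5009, 21.0744) (17.5175, 9.3567) (12.4627, 0) (43, 0) (43, 18.0265)]  |A|=469.8949
7. ⊥bis P9·P5 via (33.59,14.895): [(26.7786, 18.4124) (17.5175, 9.3567) (12.4627, 0) (43, 0) (43, 10.0356)]  |A|=382.9679
8. ⊥bis P9·P6 via (35.71,9.305): [(37.582, 12.8335) (26.7786, 18.4124) (17.5175, 9.3567) (12.4627, 0) (30.7734, 0)]  |A|=277.3261
9. ⊥bis P9·P7 via (18.935,16.28): [(37.582, 12.8335) (26.7786, 18.4124) (17.5175, 9.3567) (13.3926, 1.7212) (12.7373, 0) (30.7734, 0)]  |A|=277.0898
10. ⊥bis P9·P8 via (27.9,11.725): [(37.582, 12.8335) (28.4049, 17.5726) (26.8877, 0) (30.7734, 0)]  |A|=109.1618
11. canonical 4-gon: [(37.582, 12.8335) (28.4049, 17.5726) (26.8877, 0) (30.7734, 0)]
12. shoelace: 109.1618

Area of P9's cell: 109.1618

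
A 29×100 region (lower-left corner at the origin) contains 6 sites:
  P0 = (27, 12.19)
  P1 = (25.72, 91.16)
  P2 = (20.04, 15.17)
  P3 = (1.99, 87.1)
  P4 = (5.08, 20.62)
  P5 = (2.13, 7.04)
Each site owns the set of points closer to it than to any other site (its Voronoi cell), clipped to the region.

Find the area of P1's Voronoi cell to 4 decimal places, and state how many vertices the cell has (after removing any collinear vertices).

1. box [0,29]×[0,100]: [(0, 0) (29, 0) (29, 100) (0, 100)]
2. ⊥bis P1·P0 via (26.36,51.675): [(0, 51.2477) (29, 51.7178) (29, 100) (0, 100)]  |A|=1406.9998
3. ⊥bis P1·P2 via (22.88,53.165): [(0, 54.8752) (29, 52.7076) (29, 100) (0, 100)]  |A|=1340.0501
4. ⊥bis P1·P3 via (13.855,89.13): [(19.9711, 53.3824) (29, 52.7076) (29, 100) (11.9952, 100)]  |A|=609.8597
5. ⊥bis P1·P4 via (15.4,55.89): [(19.7604, 54.6142) (25.342, 52.981) (29, 52.7076) (29, 100) (11.9952, 100)]  |A|=606.5943
6. ⊥bis P1·P5 via (13.925,49.1): [(19.7604, 54.6142) (25.342, 52.981) (29, 52.7076) (29, 100) (11.9952, 100)]  |A|=606.5943
7. canonical 5-gon: [(19.7604, 54.6142) (25.342, 52.981) (29, 52.7076) (29, 100) (11.9952, 100)]
8. shoelace: 606.5943

Area of P1's cell: 606.5943 (5 vertices)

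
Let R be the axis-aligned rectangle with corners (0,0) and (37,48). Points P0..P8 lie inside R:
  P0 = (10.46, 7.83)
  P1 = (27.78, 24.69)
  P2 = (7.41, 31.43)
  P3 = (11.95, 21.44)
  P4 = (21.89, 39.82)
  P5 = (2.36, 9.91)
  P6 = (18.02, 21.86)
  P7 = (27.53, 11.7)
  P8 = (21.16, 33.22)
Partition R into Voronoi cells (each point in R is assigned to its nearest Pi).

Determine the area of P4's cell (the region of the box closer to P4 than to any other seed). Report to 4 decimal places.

1. box [0,37]×[0,48]: [(0, 0) (37, 0) (37, 48) (0, 48)]
2. ⊥bis P4·P0 via (16.175,23.825): [(0, 29.6043) (37, 16.3842) (37, 48) (0, 48)]  |A|=925.2117
3. ⊥bis P4·P1 via (24.835,32.255): [(0, 29.6043) (9.3992, 26.246) (37, 36.9907) (37, 48) (0, 48)]  |A|=640.8342
4. ⊥bis P4·P2 via (14.65,35.625): [(18.1178, 29.64) (37, 36.9907) (37, 48) (7.4797, 48)]  |A|=374.9353
5. ⊥bis P4·P3 via (16.92,30.63): [(17.8291, 30.1384) (18.4857, 29.7833) (37, 36.9907) (37, 48) (7.4797, 48)]  |A|=374.823
6. ⊥bis P4·P5 via (12.125,24.865): [(17.8291, 30.1384) (18.4857, 29.7833) (37, 36.9907) (37, 48) (7.4797, 48)]  |A|=374.823
7. ⊥bis P4·P6 via (19.955,30.84): [(17.0612, 31.4635) (20.7565, 30.6673) (37, 36.9907) (37, 48) (7.4797, 48)]  |A|=371.9868
8. ⊥bis P4·P7 via (24.71,25.76): [(17.0612, 31.4635) (20.7565, 30.6673) (37, 36.9907) (37, 48) (7.4797, 48)]  |A|=371.9868
9. ⊥bis P4·P8 via (21.525,36.52): [(13.6251, 37.3938) (32.6344, 35.2912) (37, 36.9907) (37, 48) (7.4797, 48)]  |A|=305.9621
10. canonical 5-gon: [(13.6251, 37.3938) (32.6344, 35.2912) (37, 36.9907) (37, 48) (7.4797, 48)]
11. shoelace: 305.9621

Area of P4's cell: 305.9621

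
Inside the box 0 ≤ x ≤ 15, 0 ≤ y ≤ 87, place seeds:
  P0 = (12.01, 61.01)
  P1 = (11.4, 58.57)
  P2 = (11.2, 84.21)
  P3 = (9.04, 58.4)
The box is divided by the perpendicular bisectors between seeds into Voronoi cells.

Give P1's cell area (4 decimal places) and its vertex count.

Area of P1's cell: 161.6220 (4 vertices)

1. box [0,15]×[0,87]: [(0, 0) (15, 0) (15, 87) (0, 87)]
2. ⊥bis P1·P0 via (11.705,59.79): [(0, 62.7162) (0, 0) (15, 0) (15, 58.9662)]  |A|=912.6187
3. ⊥bis P1·P2 via (11.3,71.39): [(0, 62.7162) (0, 0) (15, 0) (15, 58.9662)]  |A|=912.6187
4. ⊥bis P1·P3 via (10.22,58.485): [(10.097, 60.192) (14.4329, 0) (15, 0) (15, 58.9662)]  |A|=161.622
5. canonical 4-gon: [(10.097, 60.192) (14.4329, 0) (15, 0) (15, 58.9662)]
6. shoelace: 161.622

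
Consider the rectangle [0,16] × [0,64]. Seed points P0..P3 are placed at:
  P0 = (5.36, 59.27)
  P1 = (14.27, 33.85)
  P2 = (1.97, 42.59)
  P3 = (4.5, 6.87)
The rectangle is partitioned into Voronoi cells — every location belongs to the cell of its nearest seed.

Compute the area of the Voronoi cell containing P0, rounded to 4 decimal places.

1. box [0,16]×[0,64]: [(0, 0) (16, 0) (16, 64) (0, 64)]
2. ⊥bis P0·P1 via (9.815,46.56): [(0, 43.1197) (16, 48.7279) (16, 64) (0, 64)]  |A|=289.2189
3. ⊥bis P0·P2 via (3.665,50.93): [(0, 51.6749) (15.4495, 48.535) (16, 48.7279) (16, 64) (0, 64)]  |A|=223.1326
4. ⊥bis P0·P3 via (4.93,33.07): [(0, 51.6749) (15.4495, 48.535) (16, 48.7279) (16, 64) (0, 64)]  |A|=223.1326
5. canonical 5-gon: [(0, 51.6749) (15.4495, 48.535) (16, 48.7279) (16, 64) (0, 64)]
6. shoelace: 223.1326

Area of P0's cell: 223.1326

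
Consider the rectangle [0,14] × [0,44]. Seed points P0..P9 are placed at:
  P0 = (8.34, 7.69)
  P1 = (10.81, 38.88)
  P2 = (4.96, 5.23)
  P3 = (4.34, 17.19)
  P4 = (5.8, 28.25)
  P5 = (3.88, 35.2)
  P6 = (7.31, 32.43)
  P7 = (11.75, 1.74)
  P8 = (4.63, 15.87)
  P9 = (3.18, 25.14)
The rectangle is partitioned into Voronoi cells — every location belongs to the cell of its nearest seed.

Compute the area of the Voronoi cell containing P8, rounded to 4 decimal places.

1. box [0,14]×[0,44]: [(0, 0) (14, 0) (14, 44) (0, 44)]
2. ⊥bis P8·P0 via (6.485,11.78): [(0, 8.8388) (14, 15.1884) (14, 44) (0, 44)]  |A|=447.8099
3. ⊥bis P8·P1 via (7.72,27.375): [(0, 29.4484) (0, 8.8388) (14, 15.1884) (14, 25.6883)]  |A|=217.7672
4. ⊥bis P8·P2 via (4.795,10.55): [(0, 29.4484) (0, 10.4013) (3.698, 10.516) (14, 15.1884) (14, 25.6883)]  |A|=214.8781
5. ⊥bis P8·P3 via (4.485,16.53): [(0, 15.5447) (0, 10.4013) (3.698, 10.516) (14, 15.1884) (14, 18.6204)]  |A|=68.0763
6. ⊥bis P8·P4 via (5.215,22.06): [(0, 15.5447) (0, 10.4013) (3.698, 10.516) (14, 15.1884) (14, 18.6204)]  |A|=68.0763
7. ⊥bis P8·P5 via (4.255,25.535): [(0, 15.5447) (0, 10.4013) (3.698, 10.516) (14, 15.1884) (14, 18.6204)]  |A|=68.0763
8. ⊥bis P8·P6 via (5.97,24.15): [(0, 15.5447) (0, 10.4013) (3.698, 10.516) (14, 15.1884) (14, 18.6204)]  |A|=68.0763
9. ⊥bis P8·P7 via (8.19,8.805): [(0, 15.5447) (0, 10.4013) (3.698, 10.516) (14, 15.1884) (14, 18.6204)]  |A|=68.0763
10. ⊥bis P8·P9 via (3.905,20.505): [(0, 15.5447) (0, 10.4013) (3.698, 10.516) (14, 15.1884) (14, 18.6204)]  |A|=68.0763
11. canonical 5-gon: [(0, 15.5447) (0, 10.4013) (3.698, 10.516) (14, 15.1884) (14, 18.6204)]
12. shoelace: 68.0763

Area of P8's cell: 68.0763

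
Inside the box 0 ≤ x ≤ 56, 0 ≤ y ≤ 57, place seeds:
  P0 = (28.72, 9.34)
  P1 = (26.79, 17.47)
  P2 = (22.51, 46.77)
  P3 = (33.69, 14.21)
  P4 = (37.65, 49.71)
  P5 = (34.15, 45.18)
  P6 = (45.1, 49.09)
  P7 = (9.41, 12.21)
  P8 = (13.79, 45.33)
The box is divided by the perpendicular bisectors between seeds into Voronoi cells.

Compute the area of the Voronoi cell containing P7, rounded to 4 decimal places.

Area of P7's cell: 504.1042

1. box [0,56]×[0,57]: [(0, 0) (56, 0) (56, 57) (0, 57)]
2. ⊥bis P7·P0 via (19.065,10.775): [(0, 0) (17.4635, 0) (25.9353, 57) (0, 57)]  |A|=1236.8672
3. ⊥bis P7·P1 via (18.1,14.84): [(0, 0) (17.4635, 0) (19.1524, 11.3628) (5.3404, 57) (0, 57)]  |A|=766.9205
4. ⊥bis P7·P2 via (15.96,29.49): [(0, 35.5397) (0, 0) (17.4635, 0) (19.1524, 11.3628) (13.369, 30.4721)]  |A|=552.634
5. ⊥bis P7·P3 via (21.55,13.21): [(0, 35.5397) (0, 0) (17.4635, 0) (19.1524, 11.3628) (13.369, 30.4721)]  |A|=552.634
6. ⊥bis P7·P4 via (23.53,30.96): [(0, 35.5397) (0, 0) (17.4635, 0) (19.1524, 11.3628) (13.369, 30.4721)]  |A|=552.634
7. ⊥bis P7·P5 via (21.78,28.695): [(0, 35.5397) (0, 0) (17.4635, 0) (19.1524, 11.3628) (13.369, 30.4721)]  |A|=552.634
8. ⊥bis P7·P6 via (27.255,30.65): [(0, 35.5397) (0, 0) (17.4635, 0) (19.1524, 11.3628) (13.369, 30.4721)]  |A|=552.634
9. ⊥bis P7·P8 via (11.6,28.77): [(0, 30.3041) (0, 0) (17.4635, 0) (19.1524, 11.3628) (13.9794, 28.4553)]  |A|=504.1042
10. canonical 5-gon: [(0, 30.3041) (0, 0) (17.4635, 0) (19.1524, 11.3628) (13.9794, 28.4553)]
11. shoelace: 504.1042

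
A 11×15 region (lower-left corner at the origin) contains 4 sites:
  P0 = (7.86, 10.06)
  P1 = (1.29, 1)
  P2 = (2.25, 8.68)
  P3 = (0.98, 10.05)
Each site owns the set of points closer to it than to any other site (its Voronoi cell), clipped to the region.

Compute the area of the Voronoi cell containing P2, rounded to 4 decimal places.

1. box [0,11]×[0,15]: [(0, 0) (11, 0) (11, 15) (0, 15)]
2. ⊥bis P2·P0 via (5.055,9.37): [(0, 0) (7.3599, 0) (3.6701, 15) (0, 15)]  |A|=82.725
3. ⊥bis P2·P1 via (1.77,4.84): [(0, 5.0612) (6.3089, 4.2726) (3.6701, 15) (0, 15)]  |A|=51.0364
4. ⊥bis P2·P3 via (1.615,9.365): [(0, 7.8679) (0, 5.0612) (6.3089, 4.2726) (4.4172, 11.9627)]  |A|=29.7107
5. canonical 4-gon: [(0, 7.8679) (0, 5.0612) (6.3089, 4.2726) (4.4172, 11.9627)]
6. shoelace: 29.7107

Area of P2's cell: 29.7107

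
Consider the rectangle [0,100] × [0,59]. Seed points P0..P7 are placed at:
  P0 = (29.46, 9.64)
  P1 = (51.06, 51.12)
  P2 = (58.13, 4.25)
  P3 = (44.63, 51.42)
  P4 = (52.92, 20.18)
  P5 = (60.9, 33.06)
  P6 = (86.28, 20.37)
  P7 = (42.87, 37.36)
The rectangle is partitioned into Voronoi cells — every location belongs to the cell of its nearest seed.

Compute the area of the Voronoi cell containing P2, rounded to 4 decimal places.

Area of P2's cell: 410.8123

1. box [0,100]×[0,59]: [(0, 0) (100, 0) (100, 59) (0, 59)]
2. ⊥bis P2·P0 via (43.795,6.945): [(42.4893, 0) (100, 0) (100, 59) (53.5814, 59)]  |A|=3065.9131
3. ⊥bis P2·P1 via (54.595,27.685): [(47.4927, 26.6137) (42.4893, 0) (100, 0) (100, 34.534)]  |A|=1671.9284
4. ⊥bis P2·P3 via (51.38,27.835): [(47.4927, 26.6137) (42.4893, 0) (100, 0) (100, 34.534)]  |A|=1671.9284
5. ⊥bis P2·P4 via (55.525,12.215): [(44.0822, 8.4726) (42.4893, 0) (100, 0) (100, 26.7608)]  |A|=991.8343
6. ⊥bis P2·P5 via (59.515,18.655): [(71.6488, 17.4884) (44.0822, 8.4726) (42.4893, 0) (100, 0) (100, 14.7625)]  |A|=821.7506
7. ⊥bis P2·P6 via (72.205,12.31): [(69.6197, 16.8247) (44.0822, 8.4726) (42.4893, 0) (79.2543, 0)]  |A|=410.8123
8. ⊥bis P2·P7 via (50.5,20.805): [(69.6197, 16.8247) (44.0822, 8.4726) (42.4893, 0) (79.2543, 0)]  |A|=410.8123
9. canonical 4-gon: [(69.6197, 16.8247) (44.0822, 8.4726) (42.4893, 0) (79.2543, 0)]
10. shoelace: 410.8123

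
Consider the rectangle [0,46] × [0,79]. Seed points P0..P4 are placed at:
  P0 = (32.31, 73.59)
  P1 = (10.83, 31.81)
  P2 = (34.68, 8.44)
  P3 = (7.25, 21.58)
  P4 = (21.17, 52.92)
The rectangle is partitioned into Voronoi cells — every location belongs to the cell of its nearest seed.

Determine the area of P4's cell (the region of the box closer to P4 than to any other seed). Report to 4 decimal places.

1. box [0,46]×[0,79]: [(0, 0) (46, 0) (46, 79) (0, 79)]
2. ⊥bis P4·P0 via (26.74,63.255): [(0, 77.6664) (0, 0) (46, 0) (46, 52.8749)]  |A|=3002.4502
3. ⊥bis P4·P1 via (16,42.365): [(0, 77.6664) (0, 50.202) (46, 27.6705) (46, 52.8749)]  |A|=1211.3807
4. ⊥bis P4·P2 via (27.925,30.68): [(0, 77.6664) (0, 50.202) (35.2893, 32.9168) (46, 36.17) (46, 52.8749)]  |A|=1165.8635
5. ⊥bis P4·P3 via (14.21,37.25): [(0, 77.6664) (0, 50.202) (35.2893, 32.9168) (46, 36.17) (46, 52.8749)]  |A|=1165.8635
6. canonical 5-gon: [(0, 77.6664) (0, 50.202) (35.2893, 32.9168) (46, 36.17) (46, 52.8749)]
7. shoelace: 1165.8635

Area of P4's cell: 1165.8635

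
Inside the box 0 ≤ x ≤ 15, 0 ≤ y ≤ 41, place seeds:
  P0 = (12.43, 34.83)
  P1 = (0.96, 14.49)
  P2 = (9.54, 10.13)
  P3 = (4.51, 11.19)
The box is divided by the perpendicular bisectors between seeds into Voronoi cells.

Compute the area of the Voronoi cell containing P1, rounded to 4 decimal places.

Area of P1's cell: 103.0857

1. box [0,15]×[0,41]: [(0, 0) (15, 0) (15, 41) (0, 41)]
2. ⊥bis P1·P0 via (6.695,24.66): [(0, 28.4354) (0, 0) (15, 0) (15, 19.9767)]  |A|=363.0907
3. ⊥bis P1·P2 via (5.25,12.31): [(10.4498, 22.5426) (0, 28.4354) (0, 1.9786)]  |A|=138.2342
4. ⊥bis P1·P3 via (2.735,12.84): [(8.8767, 19.447) (10.4498, 22.5426) (0, 28.4354) (0, 9.8978)]  |A|=103.0857
5. canonical 4-gon: [(8.8767, 19.447) (10.4498, 22.5426) (0, 28.4354) (0, 9.8978)]
6. shoelace: 103.0857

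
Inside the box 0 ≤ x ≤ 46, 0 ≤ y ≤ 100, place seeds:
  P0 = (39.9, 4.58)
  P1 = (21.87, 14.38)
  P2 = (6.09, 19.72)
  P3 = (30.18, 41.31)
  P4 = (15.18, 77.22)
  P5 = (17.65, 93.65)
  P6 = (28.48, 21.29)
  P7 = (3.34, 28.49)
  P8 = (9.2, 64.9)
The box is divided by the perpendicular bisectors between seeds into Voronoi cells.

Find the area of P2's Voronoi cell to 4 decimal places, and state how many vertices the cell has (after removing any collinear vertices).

Area of P2's cell: 315.4712 (5 vertices)

1. box [0,46]×[0,100]: [(0, 0) (46, 0) (46, 100) (0, 100)]
2. ⊥bis P2·P0 via (22.995,12.15): [(0, 0) (17.5543, 0) (46, 63.5238) (46, 100) (0, 100)]  |A|=3696.5099
3. ⊥bis P2·P1 via (13.98,17.05): [(0, 0) (8.2102, 0) (42.0505, 100) (0, 100)]  |A|=2513.038
4. ⊥bis P2·P3 via (18.135,30.515): [(0, 50.7499) (0, 0) (8.2102, 0) (18.4265, 30.1897)]  |A|=591.5046
5. ⊥bis P2·P4 via (10.635,48.47): [(0.6251, 50.0524) (0, 50.1513) (0, 0) (8.2102, 0) (18.4265, 30.1897)]  |A|=591.3175
6. ⊥bis P2·P5 via (11.87,56.685): [(0.6251, 50.0524) (0, 50.1513) (0, 0) (8.2102, 0) (18.4265, 30.1897)]  |A|=591.3175
7. ⊥bis P2·P6 via (17.285,20.505): [(16.4514, 32.3936) (0.6251, 50.0524) (0, 50.1513) (0, 0) (8.2102, 0) (16.9184, 25.7331)]  |A|=585.2544
8. ⊥bis P2·P7 via (4.715,24.105): [(16.7676, 27.8843) (0, 22.6265) (0, 0) (8.2102, 0) (16.9184, 25.7331)]  |A|=315.4712
9. ⊥bis P2·P8 via (7.645,42.31): [(16.7676, 27.8843) (0, 22.6265) (0, 0) (8.2102, 0) (16.9184, 25.7331)]  |A|=315.4712
10. canonical 5-gon: [(16.7676, 27.8843) (0, 22.6265) (0, 0) (8.2102, 0) (16.9184, 25.7331)]
11. shoelace: 315.4712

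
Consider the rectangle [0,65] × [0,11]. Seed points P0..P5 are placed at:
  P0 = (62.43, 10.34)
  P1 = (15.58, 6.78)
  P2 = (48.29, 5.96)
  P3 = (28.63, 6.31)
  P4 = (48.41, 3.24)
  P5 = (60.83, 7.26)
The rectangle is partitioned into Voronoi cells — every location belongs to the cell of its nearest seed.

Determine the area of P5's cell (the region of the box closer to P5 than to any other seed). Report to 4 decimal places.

1. box [0,65]×[0,11]: [(0, 0) (65, 0) (65, 11) (0, 11)]
2. ⊥bis P5·P0 via (61.63,8.8): [(0, 0) (65, 0) (65, 7.0494) (57.395, 11) (0, 11)]  |A|=699.9777
3. ⊥bis P5·P1 via (38.205,7.02): [(38.2795, 0) (65, 0) (65, 7.0494) (57.395, 11) (38.1628, 11)]  |A|=279.5453
4. ⊥bis P5·P2 via (54.56,6.61): [(55.2452, 0) (65, 0) (65, 7.0494) (57.395, 11) (54.1049, 11)]  |A|=98.5519
5. ⊥bis P5·P3 via (44.73,6.785): [(55.2452, 0) (65, 0) (65, 7.0494) (57.395, 11) (54.1049, 11)]  |A|=98.5519
6. ⊥bis P5·P4 via (54.62,5.25): [(54.7392, 4.8819) (56.3193, 0) (65, 0) (65, 7.0494) (57.395, 11) (54.1049, 11)]  |A|=95.9302
7. canonical 6-gon: [(54.7392, 4.8819) (56.3193, 0) (65, 0) (65, 7.0494) (57.395, 11) (54.1049, 11)]
8. shoelace: 95.9302

Area of P5's cell: 95.9302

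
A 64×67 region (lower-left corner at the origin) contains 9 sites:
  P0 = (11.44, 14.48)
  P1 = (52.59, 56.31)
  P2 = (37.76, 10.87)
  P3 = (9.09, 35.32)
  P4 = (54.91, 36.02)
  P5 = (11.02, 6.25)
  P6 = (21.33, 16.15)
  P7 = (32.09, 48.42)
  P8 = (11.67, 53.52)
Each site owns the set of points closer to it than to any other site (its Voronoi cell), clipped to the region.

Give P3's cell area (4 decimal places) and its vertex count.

1. box [0,64]×[0,67]: [(0, 0) (64, 0) (64, 67) (0, 67)]
2. ⊥bis P3·P0 via (10.265,24.9): [(0, 23.7425) (64, 30.9594) (64, 67) (0, 67)]  |A|=2537.5409
3. ⊥bis P3·P1 via (30.84,45.815): [(0, 23.7425) (39.3495, 28.1797) (20.6176, 67) (0, 67)]  |A|=1251.2733
4. ⊥bis P3·P2 via (23.425,23.095): [(0, 23.7425) (26.5283, 26.7339) (35.1621, 36.8579) (20.6176, 67) (0, 67)]  |A|=1192.6137
5. ⊥bis P3·P4 via (32,35.67): [(0, 23.7425) (26.5283, 26.7339) (32.0378, 33.1944) (31.8779, 43.6641) (20.6176, 67) (0, 67)]  |A|=1175.9657
6. ⊥bis P3·P5 via (10.055,20.785): [(0, 23.7425) (26.5283, 26.7339) (32.0378, 33.1944) (31.8779, 43.6641) (20.6176, 67) (0, 67)]  |A|=1175.9657
7. ⊥bis P3·P6 via (15.21,25.735): [(0, 23.7425) (14.6824, 25.3981) (31.9881, 36.4478) (31.8779, 43.6641) (20.6176, 67) (0, 67)]  |A|=1112.9545
8. ⊥bis P3·P7 via (20.59,41.87): [(0, 23.7425) (14.6824, 25.3981) (25.8944, 32.557) (6.2768, 67) (0, 67)]  |A|=711.4328
9. ⊥bis P3·P8 via (10.38,44.42): [(0, 45.8915) (0, 23.7425) (14.6824, 25.3981) (25.8944, 32.557) (19.9068, 43.0695)]  |A|=426.2271
10. canonical 5-gon: [(0, 45.8915) (0, 23.7425) (14.6824, 25.3981) (25.8944, 32.557) (19.9068, 43.0695)]
11. shoelace: 426.2271

Area of P3's cell: 426.2271 (5 vertices)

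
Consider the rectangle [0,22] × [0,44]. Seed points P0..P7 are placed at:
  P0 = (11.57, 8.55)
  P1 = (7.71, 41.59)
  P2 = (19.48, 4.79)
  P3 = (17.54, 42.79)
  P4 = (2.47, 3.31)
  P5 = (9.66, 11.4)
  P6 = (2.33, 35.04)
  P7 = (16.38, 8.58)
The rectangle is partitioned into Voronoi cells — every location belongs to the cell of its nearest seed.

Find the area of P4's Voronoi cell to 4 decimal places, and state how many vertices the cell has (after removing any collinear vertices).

1. box [0,22]×[0,44]: [(0, 0) (22, 0) (22, 44) (0, 44)]
2. ⊥bis P4·P0 via (7.02,5.93): [(0, 18.1212) (0, 0) (10.4346, 0)]  |A|=94.5442
3. ⊥bis P4·P1 via (5.09,22.45): [(0, 18.1212) (0, 0) (10.4346, 0)]  |A|=94.5442
4. ⊥bis P4·P2 via (10.975,4.05): [(0, 18.1212) (0, 0) (10.4346, 0)]  |A|=94.5442
5. ⊥bis P4·P3 via (10.005,23.05): [(0, 18.1212) (0, 0) (10.4346, 0)]  |A|=94.5442
6. ⊥bis P4·P5 via (6.065,7.355): [(6.3404, 7.1103) (0, 12.7453) (0, 0) (10.4346, 0)]  |A|=77.5014
7. ⊥bis P4·P6 via (2.4,19.175): [(6.3404, 7.1103) (0, 12.7453) (0, 0) (10.4346, 0)]  |A|=77.5014
8. ⊥bis P4·P7 via (9.425,5.945): [(6.3404, 7.1103) (0, 12.7453) (0, 0) (10.4346, 0)]  |A|=77.5014
9. canonical 4-gon: [(6.3404, 7.1103) (0, 12.7453) (0, 0) (10.4346, 0)]
10. shoelace: 77.5014

Area of P4's cell: 77.5014 (4 vertices)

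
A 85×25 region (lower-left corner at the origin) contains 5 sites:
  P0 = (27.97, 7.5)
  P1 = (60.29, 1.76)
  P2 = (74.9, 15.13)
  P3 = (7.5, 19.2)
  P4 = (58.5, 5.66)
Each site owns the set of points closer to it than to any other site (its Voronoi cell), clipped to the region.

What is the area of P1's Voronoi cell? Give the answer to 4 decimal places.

Area of P1's cell: 93.1756

1. box [0,85]×[0,25]: [(0, 0) (85, 0) (85, 25) (0, 25)]
2. ⊥bis P1·P0 via (44.13,4.63): [(43.3077, 0) (85, 0) (85, 25) (47.7477, 25)]  |A|=986.8074
3. ⊥bis P1·P2 via (67.595,8.445): [(43.3077, 0) (75.3232, 0) (52.4451, 25) (47.7477, 25)]  |A|=458.9114
4. ⊥bis P1·P3 via (33.895,10.48): [(43.3077, 0) (75.3232, 0) (52.4451, 25) (47.7477, 25)]  |A|=458.9114
5. ⊥bis P1·P4 via (59.395,3.71): [(51.3118, 0) (75.3232, 0) (68.221, 7.7609)]  |A|=93.1756
6. canonical 3-gon: [(51.3118, 0) (75.3232, 0) (68.221, 7.7609)]
7. shoelace: 93.1756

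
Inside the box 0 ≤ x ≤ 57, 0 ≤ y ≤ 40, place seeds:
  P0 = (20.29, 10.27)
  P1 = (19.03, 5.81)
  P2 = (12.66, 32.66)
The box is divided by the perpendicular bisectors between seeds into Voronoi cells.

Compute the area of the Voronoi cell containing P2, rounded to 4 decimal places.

1. box [0,57]×[0,40]: [(0, 0) (57, 0) (57, 40) (0, 40)]
2. ⊥bis P2·P0 via (16.475,21.465): [(0, 15.8507) (57, 35.275) (57, 40) (0, 40)]  |A|=822.9178
3. ⊥bis P2·P1 via (15.845,19.235): [(0, 15.8507) (57, 35.275) (57, 40) (0, 40)]  |A|=822.9178
4. canonical 4-gon: [(0, 15.8507) (57, 35.275) (57, 40) (0, 40)]
5. shoelace: 822.9178

Area of P2's cell: 822.9178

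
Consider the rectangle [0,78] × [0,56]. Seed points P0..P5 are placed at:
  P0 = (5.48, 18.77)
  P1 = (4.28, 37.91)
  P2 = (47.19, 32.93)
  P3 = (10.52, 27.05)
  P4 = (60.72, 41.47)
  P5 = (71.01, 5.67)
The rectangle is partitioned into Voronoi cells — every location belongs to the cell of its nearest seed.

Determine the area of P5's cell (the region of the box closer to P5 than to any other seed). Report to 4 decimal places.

1. box [0,78]×[0,56]: [(0, 0) (78, 0) (78, 56) (0, 56)]
2. ⊥bis P5·P0 via (38.245,12.22): [(35.8021, 0) (78, 0) (78, 56) (46.997, 56)]  |A|=2049.6249
3. ⊥bis P5·P1 via (37.645,21.79): [(41.9319, 30.663) (35.8021, 0) (78, 0) (78, 56) (54.1733, 56)]  |A|=1958.7124
4. ⊥bis P5·P2 via (59.1,19.3): [(37.0128, 0) (78, 0) (78, 35.815)]  |A|=733.9783
5. ⊥bis P5·P3 via (40.765,16.36): [(37.0128, 0) (78, 0) (78, 35.815)]  |A|=733.9783
6. ⊥bis P5·P4 via (65.865,23.57): [(63.0659, 22.7655) (37.0128, 0) (78, 0) (78, 27.058)]  |A|=668.5895
7. canonical 4-gon: [(63.0659, 22.7655) (37.0128, 0) (78, 0) (78, 27.058)]
8. shoelace: 668.5895

Area of P5's cell: 668.5895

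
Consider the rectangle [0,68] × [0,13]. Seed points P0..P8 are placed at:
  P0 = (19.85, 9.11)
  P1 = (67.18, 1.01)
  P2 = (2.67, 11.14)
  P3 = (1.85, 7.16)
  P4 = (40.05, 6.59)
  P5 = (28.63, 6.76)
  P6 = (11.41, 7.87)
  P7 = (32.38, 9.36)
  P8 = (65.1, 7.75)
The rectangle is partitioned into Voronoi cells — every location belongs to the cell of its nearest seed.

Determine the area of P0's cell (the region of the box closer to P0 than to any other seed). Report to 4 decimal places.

Area of P0's cell: 103.1361

1. box [0,68]×[0,13]: [(0, 0) (68, 0) (68, 13) (0, 13)]
2. ⊥bis P0·P1 via (43.515,5.06): [(0, 0) (42.649, 0) (44.8738, 13) (0, 13)]  |A|=568.8987
3. ⊥bis P0·P2 via (11.26,10.125): [(10.0636, 0) (42.649, 0) (44.8738, 13) (11.5997, 13)]  |A|=428.087
4. ⊥bis P0·P3 via (10.85,8.135): [(10.9336, 7.363) (11.7313, 0) (42.649, 0) (44.8738, 13) (11.5997, 13)]  |A|=421.9475
5. ⊥bis P0·P4 via (29.95,7.85): [(10.9336, 7.363) (11.7313, 0) (28.9707, 0) (30.5925, 13) (11.5997, 13)]  |A|=240.2094
6. ⊥bis P0·P5 via (24.24,7.935): [(10.9336, 7.363) (11.7313, 0) (22.1162, 0) (25.5957, 13) (11.5997, 13)]  |A|=163.1757
7. ⊥bis P0·P6 via (15.63,8.49): [(16.8773, 0) (22.1162, 0) (25.5957, 13) (14.9674, 13)]  |A|=103.1361
8. ⊥bis P0·P7 via (26.115,9.235): [(16.8773, 0) (22.1162, 0) (25.5957, 13) (14.9674, 13)]  |A|=103.1361
9. ⊥bis P0·P8 via (42.475,8.43): [(16.8773, 0) (22.1162, 0) (25.5957, 13) (14.9674, 13)]  |A|=103.1361
10. canonical 4-gon: [(16.8773, 0) (22.1162, 0) (25.5957, 13) (14.9674, 13)]
11. shoelace: 103.1361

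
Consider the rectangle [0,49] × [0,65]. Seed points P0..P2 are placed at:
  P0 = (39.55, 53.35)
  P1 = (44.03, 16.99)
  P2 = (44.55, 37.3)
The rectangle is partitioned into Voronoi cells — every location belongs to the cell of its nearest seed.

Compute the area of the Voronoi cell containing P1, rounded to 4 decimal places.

1. box [0,49]×[0,65]: [(0, 0) (49, 0) (49, 65) (0, 65)]
2. ⊥bis P1·P0 via (41.79,35.17): [(0, 30.021) (0, 0) (49, 0) (49, 36.0584)]  |A|=1618.9433
3. ⊥bis P1·P2 via (44.29,27.145): [(0, 28.279) (0, 0) (49, 0) (49, 27.0244)]  |A|=1354.9326
4. canonical 4-gon: [(0, 28.279) (0, 0) (49, 0) (49, 27.0244)]
5. shoelace: 1354.9326

Area of P1's cell: 1354.9326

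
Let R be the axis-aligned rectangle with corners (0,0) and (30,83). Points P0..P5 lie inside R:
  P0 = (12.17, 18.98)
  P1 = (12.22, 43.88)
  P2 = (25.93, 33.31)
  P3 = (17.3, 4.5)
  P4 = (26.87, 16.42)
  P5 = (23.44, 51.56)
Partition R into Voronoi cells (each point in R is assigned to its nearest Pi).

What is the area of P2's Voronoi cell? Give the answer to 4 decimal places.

1. box [0,30]×[0,83]: [(0, 0) (30, 0) (30, 83) (0, 83)]
2. ⊥bis P2·P0 via (19.05,26.145): [(0, 44.4373) (30, 15.6306) (30, 83) (0, 83)]  |A|=1588.9829
3. ⊥bis P2·P1 via (19.075,38.595): [(13.5489, 31.4273) (30, 15.6306) (30, 52.7655)]  |A|=305.4549
4. ⊥bis P2·P3 via (21.615,18.905): [(13.5489, 31.4273) (28.8455, 16.7391) (30, 16.3933) (30, 52.7655)]  |A|=305.0147
5. ⊥bis P2·P4 via (26.4,24.865): [(13.5489, 31.4273) (20.7127, 24.5485) (30, 25.0654) (30, 52.7655)]  |A|=261.6428
6. ⊥bis P2·P5 via (24.685,42.435): [(21.7241, 42.031) (13.5489, 31.4273) (20.7127, 24.5485) (30, 25.0654) (30, 43.1602)]  |A|=221.8965
7. canonical 5-gon: [(21.7241, 42.031) (13.5489, 31.4273) (20.7127, 24.5485) (30, 25.0654) (30, 43.1602)]
8. shoelace: 221.8965

Area of P2's cell: 221.8965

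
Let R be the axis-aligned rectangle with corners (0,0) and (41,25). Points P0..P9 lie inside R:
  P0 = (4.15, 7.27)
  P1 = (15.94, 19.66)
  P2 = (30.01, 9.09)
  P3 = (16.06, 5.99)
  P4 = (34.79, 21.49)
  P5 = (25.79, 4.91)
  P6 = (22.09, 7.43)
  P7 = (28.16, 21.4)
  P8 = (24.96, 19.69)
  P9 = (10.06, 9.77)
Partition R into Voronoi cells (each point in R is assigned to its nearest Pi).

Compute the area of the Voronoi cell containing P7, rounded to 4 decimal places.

1. box [0,41]×[0,25]: [(0, 0) (41, 0) (41, 25) (0, 25)]
2. ⊥bis P7·P0 via (16.155,14.335): [(24.5912, 0) (41, 0) (41, 25) (9.8786, 25)]  |A|=594.1273
3. ⊥bis P7·P1 via (22.05,20.53): [(24.9733, 0) (41, 0) (41, 25) (21.4135, 25)]  |A|=445.1653
4. ⊥bis P7·P2 via (29.085,15.245): [(22.9342, 14.3206) (41, 17.0356) (41, 25) (21.4135, 25)]  |A|=176.5272
5. ⊥bis P7·P3 via (22.11,13.695): [(22.9342, 14.3206) (41, 17.0356) (41, 25) (21.4135, 25)]  |A|=176.5272
6. ⊥bis P7·P4 via (31.475,21.445): [(22.9342, 14.3206) (31.5541, 15.6161) (31.4267, 25) (21.4135, 25)]  |A|=93.9946
7. ⊥bis P7·P5 via (26.975,13.155): [(22.9342, 14.3206) (31.5541, 15.6161) (31.4267, 25) (21.4135, 25)]  |A|=93.9946
8. ⊥bis P7·P6 via (25.125,14.415): [(22.7753, 15.4359) (24.7234, 14.5895) (31.5541, 15.6161) (31.4267, 25) (21.4135, 25)]  |A|=92.9755
9. ⊥bis P7·P8 via (26.56,20.545): [(29.3694, 15.2877) (31.5541, 15.6161) (31.4267, 25) (24.1794, 25)]  |A|=45.4661
10. ⊥bis P7·P9 via (19.11,15.585): [(29.3694, 15.2877) (31.5541, 15.6161) (31.4267, 25) (24.1794, 25)]  |A|=45.4661
11. canonical 4-gon: [(29.3694, 15.2877) (31.5541, 15.6161) (31.4267, 25) (24.1794, 25)]
12. shoelace: 45.4661

Area of P7's cell: 45.4661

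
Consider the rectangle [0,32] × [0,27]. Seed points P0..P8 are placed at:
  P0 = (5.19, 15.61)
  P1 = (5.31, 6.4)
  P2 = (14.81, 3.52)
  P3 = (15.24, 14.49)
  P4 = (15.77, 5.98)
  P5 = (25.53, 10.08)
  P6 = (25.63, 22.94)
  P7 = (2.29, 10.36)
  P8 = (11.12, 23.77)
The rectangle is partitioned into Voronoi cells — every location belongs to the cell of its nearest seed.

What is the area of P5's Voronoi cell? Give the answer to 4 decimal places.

Area of P5's cell: 173.2136

1. box [0,32]×[0,27]: [(0, 0) (32, 0) (32, 27) (0, 27)]
2. ⊥bis P5·P0 via (15.36,12.845): [(11.8677, 0) (32, 0) (32, 27) (19.2084, 27)]  |A|=444.4718
3. ⊥bis P5·P1 via (15.42,8.24): [(14.8939, 11.1307) (16.9197, 0) (32, 0) (32, 27) (19.2084, 27)]  |A|=416.3562
4. ⊥bis P5·P2 via (20.17,6.8): [(15.7017, 14.1018) (24.3312, 0) (32, 0) (32, 27) (19.2084, 27)]  |A|=356.5929
5. ⊥bis P5·P3 via (20.385,12.285): [(18.914, 8.8526) (24.3312, 0) (32, 0) (32, 27) (26.6914, 27)]  |A|=258.7744
6. ⊥bis P5·P4 via (20.65,8.03): [(19.6162, 10.491) (23.349, 1.605) (24.3312, 0) (32, 0) (32, 27) (26.6914, 27)]  |A|=252.5964
7. ⊥bis P5·P6 via (25.58,16.51): [(22.207, 16.5362) (19.6162, 10.491) (23.349, 1.605) (24.3312, 0) (32, 0) (32, 16.4601)]  |A|=173.2136
8. ⊥bis P5·P7 via (13.91,10.22): [(22.207, 16.5362) (19.6162, 10.491) (23.349, 1.605) (24.3312, 0) (32, 0) (32, 16.4601)]  |A|=173.2136
9. ⊥bis P5·P8 via (18.325,16.925): [(22.207, 16.5362) (19.6162, 10.491) (23.349, 1.605) (24.3312, 0) (32, 0) (32, 16.4601)]  |A|=173.2136
10. canonical 6-gon: [(22.207, 16.5362) (19.6162, 10.491) (23.349, 1.605) (24.3312, 0) (32, 0) (32, 16.4601)]
11. shoelace: 173.2136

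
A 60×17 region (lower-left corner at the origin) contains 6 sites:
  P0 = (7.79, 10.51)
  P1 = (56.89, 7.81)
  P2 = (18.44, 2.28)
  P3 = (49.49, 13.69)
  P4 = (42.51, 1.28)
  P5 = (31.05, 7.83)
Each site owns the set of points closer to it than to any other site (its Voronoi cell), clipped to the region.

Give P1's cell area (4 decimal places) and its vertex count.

1. box [0,60]×[0,17]: [(0, 0) (60, 0) (60, 17) (0, 17)]
2. ⊥bis P1·P0 via (32.34,9.16): [(31.8363, 0) (60, 0) (60, 17) (32.7711, 17)]  |A|=470.837
3. ⊥bis P1·P2 via (37.665,5.045): [(38.3906, 0) (60, 0) (60, 17) (35.9456, 17)]  |A|=388.1425
4. ⊥bis P1·P3 via (53.19,10.75): [(44.6481, 0) (60, 0) (60, 17) (58.1562, 17)]  |A|=146.1632
5. ⊥bis P1·P4 via (49.7,4.545): [(49.1762, 5.6986) (51.7639, 0) (60, 0) (60, 17) (58.1562, 17)]  |A|=125.8883
6. ⊥bis P1·P5 via (43.97,7.82): [(49.1762, 5.6986) (51.7639, 0) (60, 0) (60, 17) (58.1562, 17)]  |A|=125.8883
7. canonical 5-gon: [(49.1762, 5.6986) (51.7639, 0) (60, 0) (60, 17) (58.1562, 17)]
8. shoelace: 125.8883

Area of P1's cell: 125.8883 (5 vertices)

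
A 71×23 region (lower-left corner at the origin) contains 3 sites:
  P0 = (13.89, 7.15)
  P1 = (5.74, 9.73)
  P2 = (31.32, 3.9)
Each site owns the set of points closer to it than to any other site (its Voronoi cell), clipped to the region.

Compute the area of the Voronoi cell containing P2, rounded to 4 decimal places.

1. box [0,71]×[0,23]: [(0, 0) (71, 0) (71, 23) (0, 23)]
2. ⊥bis P2·P0 via (22.605,5.525): [(21.5748, 0) (71, 0) (71, 23) (25.8634, 23)]  |A|=1087.4607
3. ⊥bis P2·P1 via (18.53,6.815): [(21.5748, 0) (71, 0) (71, 23) (25.8634, 23)]  |A|=1087.4607
4. canonical 4-gon: [(21.5748, 0) (71, 0) (71, 23) (25.8634, 23)]
5. shoelace: 1087.4607

Area of P2's cell: 1087.4607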